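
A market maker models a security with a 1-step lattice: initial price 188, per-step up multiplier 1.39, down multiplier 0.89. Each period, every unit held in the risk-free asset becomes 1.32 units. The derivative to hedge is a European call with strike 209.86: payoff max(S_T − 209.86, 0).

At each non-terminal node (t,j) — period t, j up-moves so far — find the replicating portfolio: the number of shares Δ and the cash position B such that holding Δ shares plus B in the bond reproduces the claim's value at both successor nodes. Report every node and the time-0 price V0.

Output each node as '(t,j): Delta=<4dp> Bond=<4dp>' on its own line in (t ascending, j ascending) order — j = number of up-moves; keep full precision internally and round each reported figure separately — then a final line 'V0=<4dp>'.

No-arbitrage ⇒ martingale measure with p* = (R−d)/(u−d) = 0.8600.
Terminal values V(1,·): V(1,0)=0.0000, V(1,1)=51.4600
  t=0,j=0: stock 188.0000 → up 261.3200 (V=51.4600), down 167.3200 (V=0.0000). Price 33.5270; hedge Δ=0.5474, bond B=-69.3930.
Each (Δ,B) replicates both successor values, so the strategy is self-financing and V0 is arbitrage-free.

(0,0): Delta=0.5474 Bond=-69.3930
V0=33.5270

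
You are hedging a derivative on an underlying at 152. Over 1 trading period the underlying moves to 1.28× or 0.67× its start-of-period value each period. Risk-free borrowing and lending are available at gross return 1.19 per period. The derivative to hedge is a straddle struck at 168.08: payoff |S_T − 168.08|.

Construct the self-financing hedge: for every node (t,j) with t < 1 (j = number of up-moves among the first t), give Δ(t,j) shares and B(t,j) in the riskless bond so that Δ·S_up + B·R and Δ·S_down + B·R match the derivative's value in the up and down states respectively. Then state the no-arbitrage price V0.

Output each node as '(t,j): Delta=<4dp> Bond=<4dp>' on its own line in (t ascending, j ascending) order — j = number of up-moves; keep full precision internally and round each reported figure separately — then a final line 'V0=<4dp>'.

(0,0): Delta=-0.4288 Bond=92.3620
V0=27.1817

Under the risk-neutral measure, an up-move has probability p* = (R−d)/(u−d) = 0.8525 and values discount at R = 1.19.
Payoff layer (t=1): V(1,0)=66.2400, V(1,1)=26.4800
  t=0,j=0: stock 152.0000 → up 194.5600 (V=26.4800), down 101.8400 (V=66.2400). Price 27.1817; hedge Δ=-0.4288, bond B=92.3620.
Each (Δ,B) replicates both successor values, so the strategy is self-financing and V0 is arbitrage-free.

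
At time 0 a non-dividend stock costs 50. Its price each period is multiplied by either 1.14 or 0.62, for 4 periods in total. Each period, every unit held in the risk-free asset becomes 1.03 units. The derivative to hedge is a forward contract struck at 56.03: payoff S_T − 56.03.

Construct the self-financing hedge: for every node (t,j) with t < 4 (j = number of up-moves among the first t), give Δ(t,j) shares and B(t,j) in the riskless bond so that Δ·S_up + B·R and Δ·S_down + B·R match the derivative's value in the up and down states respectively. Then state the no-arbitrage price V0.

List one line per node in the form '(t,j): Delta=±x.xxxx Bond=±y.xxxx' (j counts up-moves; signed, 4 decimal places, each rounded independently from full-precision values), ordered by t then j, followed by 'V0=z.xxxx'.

Risk-neutral probability p* = (R−d)/(u−d) = (1.03−0.62)/(1.14−0.62) = 0.7885.
Terminal payoffs: V(4,0)=-48.6418, V(4,1)=-42.4453, V(4,2)=-31.0517, V(4,3)=-10.1021, V(4,4)=28.4180
(3,0): S=11.9164. Δ = (V_up−V_dn)/(S_up−S_dn) = (-42.4453−-48.6418)/(13.5847−7.3882) = 1.0000. V = [p*·-42.4453 + (1−p*)·-48.6418]/1.03 = -42.4817. B = V − Δ·S = -54.3981.
(3,1): S=21.9108. Δ = (V_up−V_dn)/(S_up−S_dn) = (-31.0517−-42.4453)/(24.9783−13.5847) = 1.0000. V = [p*·-31.0517 + (1−p*)·-42.4453]/1.03 = -32.4873. B = V − Δ·S = -54.3981.
(3,2): S=40.2876. Δ = (V_up−V_dn)/(S_up−S_dn) = (-10.1021−-31.0517)/(45.9279−24.9783) = 1.0000. V = [p*·-10.1021 + (1−p*)·-31.0517]/1.03 = -14.1105. B = V − Δ·S = -54.3981.
(3,3): S=74.0772. Δ = (V_up−V_dn)/(S_up−S_dn) = (28.4180−-10.1021)/(84.4480−45.9279) = 1.0000. V = [p*·28.4180 + (1−p*)·-10.1021]/1.03 = 19.6791. B = V − Δ·S = -54.3981.
(2,0): S=19.2200. Δ = (V_up−V_dn)/(S_up−S_dn) = (-32.4873−-42.4817)/(21.9108−11.9164) = 1.0000. V = [p*·-32.4873 + (1−p*)·-42.4817]/1.03 = -33.5936. B = V − Δ·S = -52.8136.
(2,1): S=35.3400. Δ = (V_up−V_dn)/(S_up−S_dn) = (-14.1105−-32.4873)/(40.2876−21.9108) = 1.0000. V = [p*·-14.1105 + (1−p*)·-32.4873]/1.03 = -17.4736. B = V − Δ·S = -52.8136.
(2,2): S=64.9800. Δ = (V_up−V_dn)/(S_up−S_dn) = (19.6791−-14.1105)/(74.0772−40.2876) = 1.0000. V = [p*·19.6791 + (1−p*)·-14.1105]/1.03 = 12.1664. B = V − Δ·S = -52.8136.
(1,0): S=31.0000. Δ = (V_up−V_dn)/(S_up−S_dn) = (-17.4736−-33.5936)/(35.3400−19.2200) = 1.0000. V = [p*·-17.4736 + (1−p*)·-33.5936]/1.03 = -20.2754. B = V − Δ·S = -51.2754.
(1,1): S=57.0000. Δ = (V_up−V_dn)/(S_up−S_dn) = (12.1664−-17.4736)/(64.9800−35.3400) = 1.0000. V = [p*·12.1664 + (1−p*)·-17.4736]/1.03 = 5.7246. B = V − Δ·S = -51.2754.
(0,0): S=50.0000. Δ = (V_up−V_dn)/(S_up−S_dn) = (5.7246−-20.2754)/(57.0000−31.0000) = 1.0000. V = [p*·5.7246 + (1−p*)·-20.2754]/1.03 = 0.2181. B = V − Δ·S = -49.7819.
Self-financing check: at every node Δ·S+B equals the discounted successor values.

(0,0): Delta=1.0000 Bond=-49.7819
(1,0): Delta=1.0000 Bond=-51.2754
(1,1): Delta=1.0000 Bond=-51.2754
(2,0): Delta=1.0000 Bond=-52.8136
(2,1): Delta=1.0000 Bond=-52.8136
(2,2): Delta=1.0000 Bond=-52.8136
(3,0): Delta=1.0000 Bond=-54.3981
(3,1): Delta=1.0000 Bond=-54.3981
(3,2): Delta=1.0000 Bond=-54.3981
(3,3): Delta=1.0000 Bond=-54.3981
V0=0.2181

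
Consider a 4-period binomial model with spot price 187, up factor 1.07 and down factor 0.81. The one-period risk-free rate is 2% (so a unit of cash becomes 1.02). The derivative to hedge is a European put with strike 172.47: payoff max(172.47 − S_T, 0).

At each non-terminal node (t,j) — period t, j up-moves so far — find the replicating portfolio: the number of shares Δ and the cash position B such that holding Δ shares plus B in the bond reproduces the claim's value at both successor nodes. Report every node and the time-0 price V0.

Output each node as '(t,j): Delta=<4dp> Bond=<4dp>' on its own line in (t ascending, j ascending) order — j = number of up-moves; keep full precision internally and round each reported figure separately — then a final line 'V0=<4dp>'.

Risk-neutral probability p* = (R−d)/(u−d) = (1.02−0.81)/(1.07−0.81) = 0.8077.
Payoff layer (t=4): V(4,0)=91.9726, V(4,1)=66.1340, V(4,2)=32.0014, V(4,3)=0.0000, V(4,4)=0.0000
(3,0): S=99.3795. Δ = (V_up−V_dn)/(S_up−S_dn) = (66.1340−91.9726)/(106.3360−80.4974) = -1.0000. V = [p*·66.1340 + (1−p*)·91.9726]/1.02 = 69.7088. B = V − Δ·S = 169.0882.
(3,1): S=131.2790. Δ = (V_up−V_dn)/(S_up−S_dn) = (32.0014−66.1340)/(140.4686−106.3360) = -1.0000. V = [p*·32.0014 + (1−p*)·66.1340]/1.02 = 37.8092. B = V − Δ·S = 169.0882.
(3,2): S=173.4180. Δ = (V_up−V_dn)/(S_up−S_dn) = (0.0000−32.0014)/(185.5573−140.4686) = -0.7097. V = [p*·0.0000 + (1−p*)·32.0014]/1.02 = 6.0334. B = V − Δ·S = 129.1158.
(3,3): S=229.0830. Δ = (V_up−V_dn)/(S_up−S_dn) = (0.0000−0.0000)/(245.1189−185.5573) = 0.0000. V = [p*·0.0000 + (1−p*)·0.0000]/1.02 = 0.0000. B = V − Δ·S = 0.0000.
(2,0): S=122.6907. Δ = (V_up−V_dn)/(S_up−S_dn) = (37.8092−69.7088)/(131.2790−99.3795) = -1.0000. V = [p*·37.8092 + (1−p*)·69.7088]/1.02 = 43.0821. B = V − Δ·S = 165.7728.
(2,1): S=162.0729. Δ = (V_up−V_dn)/(S_up−S_dn) = (6.0334−37.8092)/(173.4180−131.2790) = -0.7541. V = [p*·6.0334 + (1−p*)·37.8092]/1.02 = 11.9060. B = V − Δ·S = 134.1204.
(2,2): S=214.0963. Δ = (V_up−V_dn)/(S_up−S_dn) = (0.0000−6.0334)/(229.0830−173.4180) = -0.1084. V = [p*·0.0000 + (1−p*)·6.0334]/1.02 = 1.1375. B = V − Δ·S = 24.3431.
(1,0): S=151.4700. Δ = (V_up−V_dn)/(S_up−S_dn) = (11.9060−43.0821)/(162.0729−122.6907) = -0.7916. V = [p*·11.9060 + (1−p*)·43.0821]/1.02 = 17.5504. B = V − Δ·S = 137.4582.
(1,1): S=200.0900. Δ = (V_up−V_dn)/(S_up−S_dn) = (1.1375−11.9060)/(214.0963−162.0729) = -0.2070. V = [p*·1.1375 + (1−p*)·11.9060]/1.02 = 3.1455. B = V − Δ·S = 44.5629.
(0,0): S=187.0000. Δ = (V_up−V_dn)/(S_up−S_dn) = (3.1455−17.5504)/(200.0900−151.4700) = -0.2963. V = [p*·3.1455 + (1−p*)·17.5504]/1.02 = 5.7997. B = V − Δ·S = 61.2033.
The time-0 hedge costs 5.7997, which is the no-arbitrage price.

(0,0): Delta=-0.2963 Bond=61.2033
(1,0): Delta=-0.7916 Bond=137.4582
(1,1): Delta=-0.2070 Bond=44.5629
(2,0): Delta=-1.0000 Bond=165.7728
(2,1): Delta=-0.7541 Bond=134.1204
(2,2): Delta=-0.1084 Bond=24.3431
(3,0): Delta=-1.0000 Bond=169.0882
(3,1): Delta=-1.0000 Bond=169.0882
(3,2): Delta=-0.7097 Bond=129.1158
(3,3): Delta=0.0000 Bond=0.0000
V0=5.7997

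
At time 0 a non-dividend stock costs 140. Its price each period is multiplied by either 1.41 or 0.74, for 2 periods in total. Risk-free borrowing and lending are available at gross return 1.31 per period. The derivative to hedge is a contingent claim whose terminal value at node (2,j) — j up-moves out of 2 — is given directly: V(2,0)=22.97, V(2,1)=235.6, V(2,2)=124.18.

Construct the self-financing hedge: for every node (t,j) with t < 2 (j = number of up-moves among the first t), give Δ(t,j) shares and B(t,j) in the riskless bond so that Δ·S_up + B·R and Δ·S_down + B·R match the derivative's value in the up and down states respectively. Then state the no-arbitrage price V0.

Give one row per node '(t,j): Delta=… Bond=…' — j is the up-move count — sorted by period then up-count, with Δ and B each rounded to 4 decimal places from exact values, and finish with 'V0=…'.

(0,0): Delta=-0.5131 Bond=159.3767
(1,0): Delta=3.0633 Bond=-161.7367
(1,1): Delta=-0.8424 Bond=273.7869
V0=87.5362

No-arbitrage ⇒ martingale measure with p* = (R−d)/(u−d) = 0.8507.
Terminal values V(2,·): V(2,0)=22.9700, V(2,1)=235.6000, V(2,2)=124.1800
(1,0): S=103.6000. Δ = (V_up−V_dn)/(S_up−S_dn) = (235.6000−22.9700)/(146.0760−76.6640) = 3.0633. V = [p*·235.6000 + (1−p*)·22.9700]/1.31 = 155.6215. B = V − Δ·S = -161.7367.
(1,1): S=197.4000. Δ = (V_up−V_dn)/(S_up−S_dn) = (124.1800−235.6000)/(278.3340−146.0760) = -0.8424. V = [p*·124.1800 + (1−p*)·235.6000]/1.31 = 107.4884. B = V − Δ·S = 273.7869.
(0,0): S=140.0000. Δ = (V_up−V_dn)/(S_up−S_dn) = (107.4884−155.6215)/(197.4000−103.6000) = -0.5131. V = [p*·107.4884 + (1−p*)·155.6215]/1.31 = 87.5362. B = V − Δ·S = 159.3767.
Self-financing check: at every node Δ·S+B equals the discounted successor values.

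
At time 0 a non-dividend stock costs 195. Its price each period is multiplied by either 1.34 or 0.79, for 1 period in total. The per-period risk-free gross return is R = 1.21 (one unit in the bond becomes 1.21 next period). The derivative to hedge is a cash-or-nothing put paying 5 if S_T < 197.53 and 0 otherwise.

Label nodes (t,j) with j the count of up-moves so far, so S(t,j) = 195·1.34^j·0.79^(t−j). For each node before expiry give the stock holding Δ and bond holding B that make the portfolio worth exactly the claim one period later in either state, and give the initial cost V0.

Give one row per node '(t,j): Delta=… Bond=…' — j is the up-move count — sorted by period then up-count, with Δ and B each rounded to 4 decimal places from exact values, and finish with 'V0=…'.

Risk-neutral probability p* = (R−d)/(u−d) = (1.21−0.79)/(1.34−0.79) = 0.7636.
Terminal payoffs: V(1,0)=5.0000, V(1,1)=0.0000
Node (0,0) S=195.0000: V=(p*·0.0000+(1−p*)·5.0000)/1.21=0.9767; Δ=(0.0000−5.0000)/(261.3000−154.0500)=-0.0466; B=V−Δ·S=10.0676
Check: Δ(0,0)·S0 + B(0,0) = 0.9767 = V0.

(0,0): Delta=-0.0466 Bond=10.0676
V0=0.9767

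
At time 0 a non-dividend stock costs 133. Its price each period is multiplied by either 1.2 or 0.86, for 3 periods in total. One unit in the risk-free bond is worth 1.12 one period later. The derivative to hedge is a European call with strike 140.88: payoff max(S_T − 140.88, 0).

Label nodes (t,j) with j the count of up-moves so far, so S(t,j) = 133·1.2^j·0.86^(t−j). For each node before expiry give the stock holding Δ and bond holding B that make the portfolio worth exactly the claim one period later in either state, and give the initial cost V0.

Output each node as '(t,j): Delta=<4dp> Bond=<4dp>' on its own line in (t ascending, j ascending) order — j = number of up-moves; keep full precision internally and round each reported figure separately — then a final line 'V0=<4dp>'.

(0,0): Delta=0.8225 Bond=-74.0761
(1,0): Delta=0.4183 Bond=-36.7410
(1,1): Delta=0.9116 Bond=-97.1880
(2,0): Delta=0.0000 Bond=0.0000
(2,1): Delta=0.5106 Bond=-53.8114
(2,2): Delta=1.0000 Bond=-125.7857
V0=35.3111

The replicating-portfolio and risk-neutral prices coincide; use p* = (1.12−0.86)/(1.2−0.86) = 0.7647 for the latter.
Terminal values V(3,·): V(3,0)=0.0000, V(3,1)=0.0000, V(3,2)=23.8272, V(3,3)=88.9440
  t=2,j=0: stock 98.3668 → up 118.0402 (V=0.0000), down 84.5954 (V=0.0000). Price 0.0000; hedge Δ=0.0000, bond B=0.0000.
  t=2,j=1: stock 137.2560 → up 164.7072 (V=23.8272), down 118.0402 (V=0.0000). Price 16.2686; hedge Δ=0.5106, bond B=-53.8114.
  t=2,j=2: stock 191.5200 → up 229.8240 (V=88.9440), down 164.7072 (V=23.8272). Price 65.7343; hedge Δ=1.0000, bond B=-125.7857.
  t=1,j=0: stock 114.3800 → up 137.2560 (V=16.2686), down 98.3668 (V=0.0000). Price 11.1077; hedge Δ=0.4183, bond B=-36.7410.
  t=1,j=1: stock 159.6000 → up 191.5200 (V=65.7343), down 137.2560 (V=16.2686). Price 48.2994; hedge Δ=0.9116, bond B=-97.1880.
  t=0,j=0: stock 133.0000 → up 159.6000 (V=48.2994), down 114.3800 (V=11.1077). Price 35.3111; hedge Δ=0.8225, bond B=-74.0761.
Root portfolio cost Δ·133+B reproduces V0=35.3111.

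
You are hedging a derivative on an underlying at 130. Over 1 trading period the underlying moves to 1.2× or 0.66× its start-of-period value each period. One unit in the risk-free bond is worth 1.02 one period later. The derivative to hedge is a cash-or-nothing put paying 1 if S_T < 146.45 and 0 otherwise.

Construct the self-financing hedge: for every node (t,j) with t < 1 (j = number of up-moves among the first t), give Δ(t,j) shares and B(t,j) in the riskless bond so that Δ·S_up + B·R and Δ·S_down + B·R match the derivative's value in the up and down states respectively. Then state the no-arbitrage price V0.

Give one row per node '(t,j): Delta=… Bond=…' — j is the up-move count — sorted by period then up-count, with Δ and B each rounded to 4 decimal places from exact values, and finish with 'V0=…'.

(0,0): Delta=-0.0142 Bond=2.1786
V0=0.3268

Under the risk-neutral measure, an up-move has probability p* = (R−d)/(u−d) = 0.6667 and values discount at R = 1.02.
Terminal payoffs: V(1,0)=1.0000, V(1,1)=0.0000
Node (0,0) S=130.0000: V=(p*·0.0000+(1−p*)·1.0000)/1.02=0.3268; Δ=(0.0000−1.0000)/(156.0000−85.8000)=-0.0142; B=V−Δ·S=2.1786
Each (Δ,B) replicates both successor values, so the strategy is self-financing and V0 is arbitrage-free.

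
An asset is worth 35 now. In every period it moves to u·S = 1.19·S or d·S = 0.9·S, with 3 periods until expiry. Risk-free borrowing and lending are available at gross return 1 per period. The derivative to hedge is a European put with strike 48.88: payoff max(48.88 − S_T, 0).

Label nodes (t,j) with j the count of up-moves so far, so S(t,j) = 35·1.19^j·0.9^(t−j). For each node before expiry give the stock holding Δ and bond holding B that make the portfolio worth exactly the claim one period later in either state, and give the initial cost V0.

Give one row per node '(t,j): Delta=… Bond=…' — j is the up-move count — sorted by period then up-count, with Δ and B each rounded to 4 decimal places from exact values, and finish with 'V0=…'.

(0,0): Delta=-0.8817 Bond=45.1527
(1,0): Delta=-1.0000 Bond=48.8800
(1,1): Delta=-0.7116 Bond=38.0708
(2,0): Delta=-1.0000 Bond=48.8800
(2,1): Delta=-1.0000 Bond=48.8800
(2,2): Delta=-0.2973 Bond=17.5334
V0=14.2941

Under the risk-neutral measure, an up-move has probability p* = (R−d)/(u−d) = 0.3448 and values discount at R = 1.
Terminal values V(3,·): V(3,0)=23.3650, V(3,1)=15.1435, V(3,2)=4.2729, V(3,3)=0.0000
Node (2,0) S=28.3500: V=(p*·15.1435+(1−p*)·23.3650)/1=20.5300; Δ=(15.1435−23.3650)/(33.7365−25.5150)=-1.0000; B=V−Δ·S=48.8800
Node (2,1) S=37.4850: V=(p*·4.2729+(1−p*)·15.1435)/1=11.3950; Δ=(4.2729−15.1435)/(44.6071−33.7365)=-1.0000; B=V−Δ·S=48.8800
Node (2,2) S=49.5635: V=(p*·0.0000+(1−p*)·4.2729)/1=2.7995; Δ=(0.0000−4.2729)/(58.9806−44.6071)=-0.2973; B=V−Δ·S=17.5334
Node (1,0) S=31.5000: V=(p*·11.3950+(1−p*)·20.5300)/1=17.3800; Δ=(11.3950−20.5300)/(37.4850−28.3500)=-1.0000; B=V−Δ·S=48.8800
Node (1,1) S=41.6500: V=(p*·2.7995+(1−p*)·11.3950)/1=8.4310; Δ=(2.7995−11.3950)/(49.5635−37.4850)=-0.7116; B=V−Δ·S=38.0708
Node (0,0) S=35.0000: V=(p*·8.4310+(1−p*)·17.3800)/1=14.2941; Δ=(8.4310−17.3800)/(41.6500−31.5000)=-0.8817; B=V−Δ·S=45.1527
Root portfolio cost Δ·35+B reproduces V0=14.2941.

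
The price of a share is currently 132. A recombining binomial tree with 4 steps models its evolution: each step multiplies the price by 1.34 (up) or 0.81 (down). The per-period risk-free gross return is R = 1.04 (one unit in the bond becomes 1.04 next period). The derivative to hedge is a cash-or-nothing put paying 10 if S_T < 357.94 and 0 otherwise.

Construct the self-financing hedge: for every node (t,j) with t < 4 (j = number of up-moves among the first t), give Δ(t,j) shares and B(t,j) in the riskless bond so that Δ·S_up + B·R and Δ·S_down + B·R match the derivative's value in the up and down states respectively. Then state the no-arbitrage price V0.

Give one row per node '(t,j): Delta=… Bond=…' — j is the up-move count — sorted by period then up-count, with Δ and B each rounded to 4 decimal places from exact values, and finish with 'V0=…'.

(0,0): Delta=-0.0104 Bond=9.6157
(1,0): Delta=0.0000 Bond=8.8900
(1,1): Delta=-0.0186 Bond=11.4486
(2,0): Delta=0.0000 Bond=9.2456
(2,1): Delta=0.0000 Bond=9.2456
(2,2): Delta=-0.0332 Bond=15.3775
(3,0): Delta=0.0000 Bond=9.6154
(3,1): Delta=0.0000 Bond=9.6154
(3,2): Delta=0.0000 Bond=9.6154
(3,3): Delta=-0.0594 Bond=24.3106
V0=8.2449

No-arbitrage ⇒ martingale measure with p* = (R−d)/(u−d) = 0.4340.
Terminal payoffs: V(4,0)=10.0000, V(4,1)=10.0000, V(4,2)=10.0000, V(4,3)=10.0000, V(4,4)=0.0000
Node (3,0) S=70.1502: V=(p*·10.0000+(1−p*)·10.0000)/1.04=9.6154; Δ=(10.0000−10.0000)/(94.0013−56.8217)=0.0000; B=V−Δ·S=9.6154
Node (3,1) S=116.0510: V=(p*·10.0000+(1−p*)·10.0000)/1.04=9.6154; Δ=(10.0000−10.0000)/(155.5083−94.0013)=0.0000; B=V−Δ·S=9.6154
Node (3,2) S=191.9856: V=(p*·10.0000+(1−p*)·10.0000)/1.04=9.6154; Δ=(10.0000−10.0000)/(257.2606−155.5083)=0.0000; B=V−Δ·S=9.6154
Node (3,3) S=317.6057: V=(p*·0.0000+(1−p*)·10.0000)/1.04=5.4427; Δ=(0.0000−10.0000)/(425.5917−257.2606)=-0.0594; B=V−Δ·S=24.3106
Node (2,0) S=86.6052: V=(p*·9.6154+(1−p*)·9.6154)/1.04=9.2456; Δ=(9.6154−9.6154)/(116.0510−70.1502)=0.0000; B=V−Δ·S=9.2456
Node (2,1) S=143.2728: V=(p*·9.6154+(1−p*)·9.6154)/1.04=9.2456; Δ=(9.6154−9.6154)/(191.9856−116.0510)=0.0000; B=V−Δ·S=9.2456
Node (2,2) S=237.0192: V=(p*·5.4427+(1−p*)·9.6154)/1.04=7.5044; Δ=(5.4427−9.6154)/(317.6057−191.9856)=-0.0332; B=V−Δ·S=15.3775
Node (1,0) S=106.9200: V=(p*·9.2456+(1−p*)·9.2456)/1.04=8.8900; Δ=(9.2456−9.2456)/(143.2728−86.6052)=0.0000; B=V−Δ·S=8.8900
Node (1,1) S=176.8800: V=(p*·7.5044+(1−p*)·9.2456)/1.04=8.1634; Δ=(7.5044−9.2456)/(237.0192−143.2728)=-0.0186; B=V−Δ·S=11.4486
Node (0,0) S=132.0000: V=(p*·8.1634+(1−p*)·8.8900)/1.04=8.2449; Δ=(8.1634−8.8900)/(176.8800−106.9200)=-0.0104; B=V−Δ·S=9.6157
Each (Δ,B) replicates both successor values, so the strategy is self-financing and V0 is arbitrage-free.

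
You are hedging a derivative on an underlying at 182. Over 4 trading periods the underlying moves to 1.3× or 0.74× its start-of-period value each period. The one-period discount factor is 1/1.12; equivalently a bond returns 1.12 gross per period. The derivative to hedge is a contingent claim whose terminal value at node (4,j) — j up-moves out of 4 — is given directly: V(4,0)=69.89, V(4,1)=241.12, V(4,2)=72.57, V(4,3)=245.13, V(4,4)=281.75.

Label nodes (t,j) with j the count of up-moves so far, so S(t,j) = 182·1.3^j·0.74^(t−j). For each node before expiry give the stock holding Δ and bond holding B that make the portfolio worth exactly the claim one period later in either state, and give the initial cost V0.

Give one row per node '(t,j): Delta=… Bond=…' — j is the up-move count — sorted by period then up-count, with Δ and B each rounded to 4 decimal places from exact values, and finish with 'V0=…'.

Since d<R<u, set p* = (R−d)/(u−d) = 0.6786; price each node as the discounted p*-expectation of its children.
Payoff layer (t=4): V(4,0)=69.8900, V(4,1)=241.1200, V(4,2)=72.5700, V(4,3)=245.1300, V(4,4)=281.7500
(3,0): S=73.7508. Δ = (V_up−V_dn)/(S_up−S_dn) = (241.1200−69.8900)/(95.8760−54.5756) = 4.1460. V = [p*·241.1200 + (1−p*)·69.8900]/1.12 = 166.1445. B = V − Δ·S = -139.6234.
(3,1): S=129.5622. Δ = (V_up−V_dn)/(S_up−S_dn) = (72.5700−241.1200)/(168.4308−95.8760) = -2.3231. V = [p*·72.5700 + (1−p*)·241.1200]/1.12 = 113.1668. B = V − Δ·S = 414.1489.
(3,2): S=227.6092. Δ = (V_up−V_dn)/(S_up−S_dn) = (245.1300−72.5700)/(295.8920−168.4308) = 1.3538. V = [p*·245.1300 + (1−p*)·72.5700]/1.12 = 169.3431. B = V − Δ·S = -138.7997.
(3,3): S=399.8540. Δ = (V_up−V_dn)/(S_up−S_dn) = (281.7500−245.1300)/(519.8102−295.8920) = 0.1635. V = [p*·281.7500 + (1−p*)·245.1300]/1.12 = 241.0529. B = V − Δ·S = 175.6601.
(2,0): S=99.6632. Δ = (V_up−V_dn)/(S_up−S_dn) = (113.1668−166.1445)/(129.5622−73.7508) = -0.9492. V = [p*·113.1668 + (1−p*)·166.1445]/1.12 = 116.2458. B = V − Δ·S = 210.8488.
(2,1): S=175.0840. Δ = (V_up−V_dn)/(S_up−S_dn) = (169.3431−113.1668)/(227.6092−129.5622) = 0.5730. V = [p*·169.3431 + (1−p*)·113.1668]/1.12 = 135.0772. B = V − Δ·S = 34.7623.
(2,2): S=307.5800. Δ = (V_up−V_dn)/(S_up−S_dn) = (241.0529−169.3431)/(399.8540−227.6092) = 0.4163. V = [p*·241.0529 + (1−p*)·169.3431]/1.12 = 194.6458. B = V − Δ·S = 66.5926.
(1,0): S=134.6800. Δ = (V_up−V_dn)/(S_up−S_dn) = (135.0772−116.2458)/(175.0840−99.6632) = 0.2497. V = [p*·135.0772 + (1−p*)·116.2458]/1.12 = 115.2002. B = V − Δ·S = 81.5728.
(1,1): S=236.6000. Δ = (V_up−V_dn)/(S_up−S_dn) = (194.6458−135.0772)/(307.5800−175.0840) = 0.4496. V = [p*·194.6458 + (1−p*)·135.0772]/1.12 = 156.6953. B = V − Δ·S = 50.3227.
(0,0): S=182.0000. Δ = (V_up−V_dn)/(S_up−S_dn) = (156.6953−115.2002)/(236.6000−134.6800) = 0.4071. V = [p*·156.6953 + (1−p*)·115.2002]/1.12 = 127.9979. B = V − Δ·S = 53.8994.
Self-financing check: at every node Δ·S+B equals the discounted successor values.

(0,0): Delta=0.4071 Bond=53.8994
(1,0): Delta=0.2497 Bond=81.5728
(1,1): Delta=0.4496 Bond=50.3227
(2,0): Delta=-0.9492 Bond=210.8488
(2,1): Delta=0.5730 Bond=34.7623
(2,2): Delta=0.4163 Bond=66.5926
(3,0): Delta=4.1460 Bond=-139.6234
(3,1): Delta=-2.3231 Bond=414.1489
(3,2): Delta=1.3538 Bond=-138.7997
(3,3): Delta=0.1635 Bond=175.6601
V0=127.9979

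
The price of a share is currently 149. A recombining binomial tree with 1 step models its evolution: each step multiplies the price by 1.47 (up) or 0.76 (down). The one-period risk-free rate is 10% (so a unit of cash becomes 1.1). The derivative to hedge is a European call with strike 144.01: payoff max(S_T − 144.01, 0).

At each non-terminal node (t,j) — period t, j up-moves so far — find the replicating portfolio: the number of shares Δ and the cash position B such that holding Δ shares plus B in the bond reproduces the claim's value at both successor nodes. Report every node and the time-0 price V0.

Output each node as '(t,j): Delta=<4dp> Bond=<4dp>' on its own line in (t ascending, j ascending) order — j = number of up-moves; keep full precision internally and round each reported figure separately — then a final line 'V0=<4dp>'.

(0,0): Delta=0.7091 Bond=-73.0028
V0=32.6592

No-arbitrage ⇒ martingale measure with p* = (R−d)/(u−d) = 0.4789.
Payoff layer (t=1): V(1,0)=0.0000, V(1,1)=75.0200
(0,0): S=149.0000. Δ = (V_up−V_dn)/(S_up−S_dn) = (75.0200−0.0000)/(219.0300−113.2400) = 0.7091. V = [p*·75.0200 + (1−p*)·0.0000]/1.1 = 32.6592. B = V − Δ·S = -73.0028.
Root portfolio cost Δ·149+B reproduces V0=32.6592.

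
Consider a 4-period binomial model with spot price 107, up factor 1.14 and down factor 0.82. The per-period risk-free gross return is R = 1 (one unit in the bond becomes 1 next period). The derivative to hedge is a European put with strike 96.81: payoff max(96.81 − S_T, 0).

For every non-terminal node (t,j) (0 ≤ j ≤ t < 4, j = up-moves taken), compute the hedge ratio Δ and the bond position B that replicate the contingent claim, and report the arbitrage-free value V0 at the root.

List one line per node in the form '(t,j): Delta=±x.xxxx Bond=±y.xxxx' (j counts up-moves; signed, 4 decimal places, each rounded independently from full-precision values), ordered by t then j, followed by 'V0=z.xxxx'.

(0,0): Delta=-0.3339 Bond=44.2703
(1,0): Delta=-0.6261 Bond=69.9074
(1,1): Delta=-0.1704 Bond=24.3302
(2,0): Delta=-1.0000 Bond=96.8100
(2,1): Delta=-0.4169 Bond=48.9832
(2,2): Delta=-0.0325 Bond=5.1557
(3,0): Delta=-1.0000 Bond=96.8100
(3,1): Delta=-1.0000 Bond=96.8100
(3,2): Delta=-0.0907 Bond=11.7845
(3,3): Delta=0.0000 Bond=0.0000
V0=8.5449

Risk-neutral probability p* = (R−d)/(u−d) = (1−0.82)/(1.14−0.82) = 0.5625.
Terminal payoffs: V(4,0)=48.4330, V(4,1)=29.5541, V(4,2)=3.3079, V(4,3)=0.0000, V(4,4)=0.0000
(3,0): S=58.9964. Δ = (V_up−V_dn)/(S_up−S_dn) = (29.5541−48.4330)/(67.2559−48.3770) = -1.0000. V = [p*·29.5541 + (1−p*)·48.4330]/1 = 37.8136. B = V − Δ·S = 96.8100.
(3,1): S=82.0194. Δ = (V_up−V_dn)/(S_up−S_dn) = (3.3079−29.5541)/(93.5021−67.2559) = -1.0000. V = [p*·3.3079 + (1−p*)·29.5541]/1 = 14.7906. B = V − Δ·S = 96.8100.
(3,2): S=114.0269. Δ = (V_up−V_dn)/(S_up−S_dn) = (0.0000−3.3079)/(129.9907−93.5021) = -0.0907. V = [p*·0.0000 + (1−p*)·3.3079]/1 = 1.4472. B = V − Δ·S = 11.7845.
(3,3): S=158.5252. Δ = (V_up−V_dn)/(S_up−S_dn) = (0.0000−0.0000)/(180.7187−129.9907) = 0.0000. V = [p*·0.0000 + (1−p*)·0.0000]/1 = 0.0000. B = V − Δ·S = 0.0000.
(2,0): S=71.9468. Δ = (V_up−V_dn)/(S_up−S_dn) = (14.7906−37.8136)/(82.0194−58.9964) = -1.0000. V = [p*·14.7906 + (1−p*)·37.8136]/1 = 24.8632. B = V − Δ·S = 96.8100.
(2,1): S=100.0236. Δ = (V_up−V_dn)/(S_up−S_dn) = (1.4472−14.7906)/(114.0269−82.0194) = -0.4169. V = [p*·1.4472 + (1−p*)·14.7906]/1 = 7.2850. B = V − Δ·S = 48.9832.
(2,2): S=139.0572. Δ = (V_up−V_dn)/(S_up−S_dn) = (0.0000−1.4472)/(158.5252−114.0269) = -0.0325. V = [p*·0.0000 + (1−p*)·1.4472]/1 = 0.6332. B = V − Δ·S = 5.1557.
(1,0): S=87.7400. Δ = (V_up−V_dn)/(S_up−S_dn) = (7.2850−24.8632)/(100.0236−71.9468) = -0.6261. V = [p*·7.2850 + (1−p*)·24.8632]/1 = 14.9754. B = V − Δ·S = 69.9074.
(1,1): S=121.9800. Δ = (V_up−V_dn)/(S_up−S_dn) = (0.6332−7.2850)/(139.0572−100.0236) = -0.1704. V = [p*·0.6332 + (1−p*)·7.2850]/1 = 3.5433. B = V − Δ·S = 24.3302.
(0,0): S=107.0000. Δ = (V_up−V_dn)/(S_up−S_dn) = (3.5433−14.9754)/(121.9800−87.7400) = -0.3339. V = [p*·3.5433 + (1−p*)·14.9754]/1 = 8.5449. B = V − Δ·S = 44.2703.
Each (Δ,B) replicates both successor values, so the strategy is self-financing and V0 is arbitrage-free.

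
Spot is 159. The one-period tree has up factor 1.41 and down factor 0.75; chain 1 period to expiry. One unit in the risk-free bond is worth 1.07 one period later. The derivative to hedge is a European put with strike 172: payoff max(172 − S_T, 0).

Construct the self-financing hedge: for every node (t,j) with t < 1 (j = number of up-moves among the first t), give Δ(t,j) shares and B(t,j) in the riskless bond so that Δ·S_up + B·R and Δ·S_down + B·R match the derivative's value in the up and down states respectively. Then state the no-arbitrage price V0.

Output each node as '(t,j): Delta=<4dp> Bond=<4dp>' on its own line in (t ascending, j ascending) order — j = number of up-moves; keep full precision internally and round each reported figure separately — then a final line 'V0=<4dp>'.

Under the risk-neutral measure, an up-move has probability p* = (R−d)/(u−d) = 0.4848 and values discount at R = 1.07.
Terminal payoffs: V(1,0)=52.7500, V(1,1)=0.0000
(0,0): S=159.0000. Δ = (V_up−V_dn)/(S_up−S_dn) = (0.0000−52.7500)/(224.1900−119.2500) = -0.5027. V = [p*·0.0000 + (1−p*)·52.7500]/1.07 = 25.3965. B = V − Δ·S = 105.3207.
Check: Δ(0,0)·S0 + B(0,0) = 25.3965 = V0.

(0,0): Delta=-0.5027 Bond=105.3207
V0=25.3965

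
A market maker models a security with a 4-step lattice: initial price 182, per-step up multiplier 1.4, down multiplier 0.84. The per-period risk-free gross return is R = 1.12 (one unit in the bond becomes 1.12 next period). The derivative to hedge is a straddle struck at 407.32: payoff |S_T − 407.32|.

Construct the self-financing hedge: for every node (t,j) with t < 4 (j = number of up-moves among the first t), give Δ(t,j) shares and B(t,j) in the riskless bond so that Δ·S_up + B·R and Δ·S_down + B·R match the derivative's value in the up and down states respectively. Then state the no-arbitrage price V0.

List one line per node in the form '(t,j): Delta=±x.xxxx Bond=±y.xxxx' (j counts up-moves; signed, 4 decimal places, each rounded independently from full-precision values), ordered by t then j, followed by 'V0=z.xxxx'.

No-arbitrage ⇒ martingale measure with p* = (R−d)/(u−d) = 0.5000.
Terminal payoffs: V(4,0)=316.7074, V(4,1)=256.2990, V(4,2)=155.6184, V(4,3)=12.1827, V(4,4)=291.8512
Node (3,0) S=107.8721: V=(p*·256.2990+(1−p*)·316.7074)/1.12=255.8064; Δ=(256.2990−316.7074)/(151.0210−90.6126)=-1.0000; B=V−Δ·S=363.6786
Node (3,1) S=179.7869: V=(p*·155.6184+(1−p*)·256.2990)/1.12=183.8917; Δ=(155.6184−256.2990)/(251.7016−151.0210)=-1.0000; B=V−Δ·S=363.6786
Node (3,2) S=299.6448: V=(p*·12.1827+(1−p*)·155.6184)/1.12=74.9112; Δ=(12.1827−155.6184)/(419.5027−251.7016)=-0.8548; B=V−Δ·S=331.0463
Node (3,3) S=499.4080: V=(p*·291.8512+(1−p*)·12.1827)/1.12=135.7294; Δ=(291.8512−12.1827)/(699.1712−419.5027)=1.0000; B=V−Δ·S=-363.6786
Node (2,0) S=128.4192: V=(p*·183.8917+(1−p*)·255.8064)/1.12=196.2938; Δ=(183.8917−255.8064)/(179.7869−107.8721)=-1.0000; B=V−Δ·S=324.7130
Node (2,1) S=214.0320: V=(p*·74.9112+(1−p*)·183.8917)/1.12=115.5370; Δ=(74.9112−183.8917)/(299.6448−179.7869)=-0.9092; B=V−Δ·S=310.1450
Node (2,2) S=356.7200: V=(p*·135.7294+(1−p*)·74.9112)/1.12=94.0360; Δ=(135.7294−74.9112)/(499.4080−299.6448)=0.3045; B=V−Δ·S=-14.5680
Node (1,0) S=152.8800: V=(p*·115.5370+(1−p*)·196.2938)/1.12=139.2102; Δ=(115.5370−196.2938)/(214.0320−128.4192)=-0.9433; B=V−Δ·S=283.4188
Node (1,1) S=254.8000: V=(p*·94.0360+(1−p*)·115.5370)/1.12=93.5594; Δ=(94.0360−115.5370)/(356.7200−214.0320)=-0.1507; B=V−Δ·S=131.9540
Node (0,0) S=182.0000: V=(p*·93.5594+(1−p*)·139.2102)/1.12=103.9150; Δ=(93.5594−139.2102)/(254.8000−152.8800)=-0.4479; B=V−Δ·S=185.4343
Check: Δ(0,0)·S0 + B(0,0) = 103.9150 = V0.

(0,0): Delta=-0.4479 Bond=185.4343
(1,0): Delta=-0.9433 Bond=283.4188
(1,1): Delta=-0.1507 Bond=131.9540
(2,0): Delta=-1.0000 Bond=324.7130
(2,1): Delta=-0.9092 Bond=310.1450
(2,2): Delta=0.3045 Bond=-14.5680
(3,0): Delta=-1.0000 Bond=363.6786
(3,1): Delta=-1.0000 Bond=363.6786
(3,2): Delta=-0.8548 Bond=331.0463
(3,3): Delta=1.0000 Bond=-363.6786
V0=103.9150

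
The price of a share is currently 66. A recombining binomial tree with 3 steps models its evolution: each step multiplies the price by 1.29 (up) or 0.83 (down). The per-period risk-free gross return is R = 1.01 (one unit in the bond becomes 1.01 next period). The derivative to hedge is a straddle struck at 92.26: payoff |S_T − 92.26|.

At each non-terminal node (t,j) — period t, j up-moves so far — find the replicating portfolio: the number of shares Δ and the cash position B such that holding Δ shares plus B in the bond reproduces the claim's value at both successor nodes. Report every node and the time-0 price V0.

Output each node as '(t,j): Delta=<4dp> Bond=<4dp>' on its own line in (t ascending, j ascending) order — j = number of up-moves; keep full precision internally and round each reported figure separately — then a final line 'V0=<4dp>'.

(0,0): Delta=-0.5113 Bond=63.0414
(1,0): Delta=-1.0000 Bond=90.4421
(1,1): Delta=-0.0222 Bond=22.0292
(2,0): Delta=-1.0000 Bond=91.3465
(2,1): Delta=-1.0000 Bond=91.3465
(2,2): Delta=0.9564 Bond=-85.2347
V0=29.2948

The replicating-portfolio and risk-neutral prices coincide; use p* = (1.01−0.83)/(1.29−0.83) = 0.3913 for the latter.
Terminal payoffs: V(3,0)=54.5221, V(3,1)=33.6071, V(3,2)=1.1006, V(3,3)=49.4215
  t=2,j=0: stock 45.4674 → up 58.6529 (V=33.6071), down 37.7379 (V=54.5221). Price 45.8791; hedge Δ=-1.0000, bond B=91.3465.
  t=2,j=1: stock 70.6662 → up 91.1594 (V=1.1006), down 58.6529 (V=33.6071). Price 20.6803; hedge Δ=-1.0000, bond B=91.3465.
  t=2,j=2: stock 109.8306 → up 141.6815 (V=49.4215), down 91.1594 (V=1.1006). Price 19.8107; hedge Δ=0.9564, bond B=-85.2347.
  t=1,j=0: stock 54.7800 → up 70.6662 (V=20.6803), down 45.4674 (V=45.8791). Price 35.6621; hedge Δ=-1.0000, bond B=90.4421.
  t=1,j=1: stock 85.1400 → up 109.8306 (V=19.8107), down 70.6662 (V=20.6803). Price 20.1386; hedge Δ=-0.0222, bond B=22.0292.
  t=0,j=0: stock 66.0000 → up 85.1400 (V=20.1386), down 54.7800 (V=35.6621). Price 29.2948; hedge Δ=-0.5113, bond B=63.0414.
Self-financing check: at every node Δ·S+B equals the discounted successor values.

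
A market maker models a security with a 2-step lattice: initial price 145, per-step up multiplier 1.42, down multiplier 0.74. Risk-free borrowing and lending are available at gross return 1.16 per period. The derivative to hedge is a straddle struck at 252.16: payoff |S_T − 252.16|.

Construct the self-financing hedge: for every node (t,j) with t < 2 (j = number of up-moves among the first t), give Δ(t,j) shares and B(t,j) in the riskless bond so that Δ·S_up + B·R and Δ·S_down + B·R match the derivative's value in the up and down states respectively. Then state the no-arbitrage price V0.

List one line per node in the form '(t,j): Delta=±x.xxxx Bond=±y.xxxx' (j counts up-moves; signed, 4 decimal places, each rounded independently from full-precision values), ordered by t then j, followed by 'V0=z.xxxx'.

The replicating-portfolio and risk-neutral prices coincide; use p* = (1.16−0.74)/(1.42−0.74) = 0.6176 for the latter.
Payoff layer (t=2): V(2,0)=172.7580, V(2,1)=99.7940, V(2,2)=40.2180
Node (1,0) S=107.3000: V=(p*·99.7940+(1−p*)·172.7580)/1.16=110.0793; Δ=(99.7940−172.7580)/(152.3660−79.4020)=-1.0000; B=V−Δ·S=217.3793
Node (1,1) S=205.9000: V=(p*·40.2180+(1−p*)·99.7940)/1.16=54.3078; Δ=(40.2180−99.7940)/(292.3780−152.3660)=-0.4255; B=V−Δ·S=141.9196
Node (0,0) S=145.0000: V=(p*·54.3078+(1−p*)·110.0793)/1.16=65.2002; Δ=(54.3078−110.0793)/(205.9000−107.3000)=-0.5656; B=V−Δ·S=147.2171
The time-0 hedge costs 65.2002, which is the no-arbitrage price.

(0,0): Delta=-0.5656 Bond=147.2171
(1,0): Delta=-1.0000 Bond=217.3793
(1,1): Delta=-0.4255 Bond=141.9196
V0=65.2002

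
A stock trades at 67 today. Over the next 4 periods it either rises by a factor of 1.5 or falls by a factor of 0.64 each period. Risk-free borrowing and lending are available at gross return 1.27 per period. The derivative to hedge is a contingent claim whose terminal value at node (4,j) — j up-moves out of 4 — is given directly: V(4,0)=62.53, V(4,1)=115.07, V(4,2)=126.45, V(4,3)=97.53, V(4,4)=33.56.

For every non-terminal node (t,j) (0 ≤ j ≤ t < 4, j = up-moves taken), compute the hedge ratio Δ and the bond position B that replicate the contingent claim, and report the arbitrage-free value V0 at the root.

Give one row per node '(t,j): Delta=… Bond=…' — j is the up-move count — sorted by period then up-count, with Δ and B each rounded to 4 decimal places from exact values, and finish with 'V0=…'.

(0,0): Delta=-0.2949 Bond=53.0365
(1,0): Delta=-0.1228 Bond=59.9759
(1,1): Delta=-0.3217 Bond=70.0507
(2,0): Delta=0.7469 Bond=52.3020
(2,1): Delta=-0.2582 Bond=84.8829
(2,2): Delta=-0.3316 Bond=90.4545
(3,0): Delta=3.4784 Bond=18.4492
(3,1): Delta=0.3215 Bond=83.9379
(3,2): Delta=-0.3485 Bond=116.5133
(3,3): Delta=-0.3289 Bond=114.2800
V0=33.2784

Risk-neutral probability p* = (R−d)/(u−d) = (1.27−0.64)/(1.5−0.64) = 0.7326.
Payoff layer (t=4): V(4,0)=62.5300, V(4,1)=115.0700, V(4,2)=126.4500, V(4,3)=97.5300, V(4,4)=33.5600
Node (3,0) S=17.5636: V=(p*·115.0700+(1−p*)·62.5300)/1.27=79.5422; Δ=(115.0700−62.5300)/(26.3455−11.2407)=3.4784; B=V−Δ·S=18.4492
Node (3,1) S=41.1648: V=(p*·126.4500+(1−p*)·115.0700)/1.27=97.1705; Δ=(126.4500−115.0700)/(61.7472−26.3455)=0.3215; B=V−Δ·S=83.9379
Node (3,2) S=96.4800: V=(p*·97.5300+(1−p*)·126.4500)/1.27=82.8854; Δ=(97.5300−126.4500)/(144.7200−61.7472)=-0.3485; B=V−Δ·S=116.5133
Node (3,3) S=226.1250: V=(p*·33.5600+(1−p*)·97.5300)/1.27=39.8963; Δ=(33.5600−97.5300)/(339.1875−144.7200)=-0.3289; B=V−Δ·S=114.2800
Node (2,0) S=27.4432: V=(p*·97.1705+(1−p*)·79.5422)/1.27=72.8000; Δ=(97.1705−79.5422)/(41.1648−17.5636)=0.7469; B=V−Δ·S=52.3020
Node (2,1) S=64.3200: V=(p*·82.8854+(1−p*)·97.1705)/1.27=68.2723; Δ=(82.8854−97.1705)/(96.4800−41.1648)=-0.2582; B=V−Δ·S=84.8829
Node (2,2) S=150.7500: V=(p*·39.8963+(1−p*)·82.8854)/1.27=40.4672; Δ=(39.8963−82.8854)/(226.1250−96.4800)=-0.3316; B=V−Δ·S=90.4545
Node (1,0) S=42.8800: V=(p*·68.2723+(1−p*)·72.8000)/1.27=54.7112; Δ=(68.2723−72.8000)/(64.3200−27.4432)=-0.1228; B=V−Δ·S=59.9759
Node (1,1) S=100.5000: V=(p*·40.4672+(1−p*)·68.2723)/1.27=37.7193; Δ=(40.4672−68.2723)/(150.7500−64.3200)=-0.3217; B=V−Δ·S=70.0507
Node (0,0) S=67.0000: V=(p*·37.7193+(1−p*)·54.7112)/1.27=33.2784; Δ=(37.7193−54.7112)/(100.5000−42.8800)=-0.2949; B=V−Δ·S=53.0365
Check: Δ(0,0)·S0 + B(0,0) = 33.2784 = V0.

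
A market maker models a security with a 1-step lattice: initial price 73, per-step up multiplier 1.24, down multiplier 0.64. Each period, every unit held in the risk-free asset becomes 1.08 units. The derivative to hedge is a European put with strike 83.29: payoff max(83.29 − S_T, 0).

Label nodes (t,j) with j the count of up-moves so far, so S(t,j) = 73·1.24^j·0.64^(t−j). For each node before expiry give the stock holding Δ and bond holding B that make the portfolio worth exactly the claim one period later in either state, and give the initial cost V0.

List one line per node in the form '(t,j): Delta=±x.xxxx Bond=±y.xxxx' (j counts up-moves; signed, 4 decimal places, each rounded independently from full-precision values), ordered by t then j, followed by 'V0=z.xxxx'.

No-arbitrage ⇒ martingale measure with p* = (R−d)/(u−d) = 0.7333.
Payoff layer (t=1): V(1,0)=36.5700, V(1,1)=0.0000
  t=0,j=0: stock 73.0000 → up 90.5200 (V=0.0000), down 46.7200 (V=36.5700). Price 9.0296; hedge Δ=-0.8349, bond B=69.9796.
Root portfolio cost Δ·73+B reproduces V0=9.0296.

(0,0): Delta=-0.8349 Bond=69.9796
V0=9.0296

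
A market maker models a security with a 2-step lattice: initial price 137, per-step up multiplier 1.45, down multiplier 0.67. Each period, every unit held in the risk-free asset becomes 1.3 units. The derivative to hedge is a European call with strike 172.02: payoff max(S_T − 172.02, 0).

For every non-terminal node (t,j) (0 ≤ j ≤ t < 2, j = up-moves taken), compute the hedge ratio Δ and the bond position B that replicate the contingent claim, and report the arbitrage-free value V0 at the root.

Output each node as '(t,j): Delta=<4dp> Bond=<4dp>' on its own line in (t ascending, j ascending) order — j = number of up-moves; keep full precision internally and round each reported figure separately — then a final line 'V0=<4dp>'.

(0,0): Delta=0.6746 Bond=-47.6301
(1,0): Delta=0.0000 Bond=0.0000
(1,1): Delta=0.7488 Bond=-76.6618
V0=44.7865

No-arbitrage ⇒ martingale measure with p* = (R−d)/(u−d) = 0.8077.
At expiry t=2: V(2,0)=0.0000, V(2,1)=0.0000, V(2,2)=116.0225
(1,0): S=91.7900. Δ = (V_up−V_dn)/(S_up−S_dn) = (0.0000−0.0000)/(133.0955−61.4993) = 0.0000. V = [p*·0.0000 + (1−p*)·0.0000]/1.3 = 0.0000. B = V − Δ·S = 0.0000.
(1,1): S=198.6500. Δ = (V_up−V_dn)/(S_up−S_dn) = (116.0225−0.0000)/(288.0425−133.0955) = 0.7488. V = [p*·116.0225 + (1−p*)·0.0000]/1.3 = 72.0850. B = V − Δ·S = -76.6618.
(0,0): S=137.0000. Δ = (V_up−V_dn)/(S_up−S_dn) = (72.0850−0.0000)/(198.6500−91.7900) = 0.6746. V = [p*·72.0850 + (1−p*)·0.0000]/1.3 = 44.7865. B = V − Δ·S = -47.6301.
Each (Δ,B) replicates both successor values, so the strategy is self-financing and V0 is arbitrage-free.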